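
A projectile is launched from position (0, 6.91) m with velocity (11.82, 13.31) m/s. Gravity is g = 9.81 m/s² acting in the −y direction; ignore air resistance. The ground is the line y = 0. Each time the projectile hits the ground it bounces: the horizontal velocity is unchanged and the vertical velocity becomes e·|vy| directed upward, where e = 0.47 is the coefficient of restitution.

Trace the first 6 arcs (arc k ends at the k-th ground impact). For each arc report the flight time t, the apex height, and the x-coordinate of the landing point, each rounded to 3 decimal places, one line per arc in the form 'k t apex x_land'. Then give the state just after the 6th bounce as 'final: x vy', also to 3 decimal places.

1 3.159 15.939 37.345
2 1.695 3.521 57.374
3 0.796 0.778 66.787
4 0.374 0.172 71.212
5 0.176 0.038 73.291
6 0.083 0.008 74.269
final: 74.269 0.191

Arc 1: start y=6.910, vy=13.310 → t=3.159, apex=15.939, x_land=37.345, impact vy=-17.684
  bounce: vy ← 0.47·17.684 = 8.312
Arc 2: start y=0.000, vy=8.312 → t=1.695, apex=3.521, x_land=57.374, impact vy=-8.312
  bounce: vy ← 0.47·8.312 = 3.906
Arc 3: start y=0.000, vy=3.906 → t=0.796, apex=0.778, x_land=66.787, impact vy=-3.906
  bounce: vy ← 0.47·3.906 = 1.836
Arc 4: start y=0.000, vy=1.836 → t=0.374, apex=0.172, x_land=71.212, impact vy=-1.836
  bounce: vy ← 0.47·1.836 = 0.863
Arc 5: start y=0.000, vy=0.863 → t=0.176, apex=0.038, x_land=73.291, impact vy=-0.863
  bounce: vy ← 0.47·0.863 = 0.406
Arc 6: start y=0.000, vy=0.406 → t=0.083, apex=0.008, x_land=74.269, impact vy=-0.406
  bounce: vy ← 0.47·0.406 = 0.191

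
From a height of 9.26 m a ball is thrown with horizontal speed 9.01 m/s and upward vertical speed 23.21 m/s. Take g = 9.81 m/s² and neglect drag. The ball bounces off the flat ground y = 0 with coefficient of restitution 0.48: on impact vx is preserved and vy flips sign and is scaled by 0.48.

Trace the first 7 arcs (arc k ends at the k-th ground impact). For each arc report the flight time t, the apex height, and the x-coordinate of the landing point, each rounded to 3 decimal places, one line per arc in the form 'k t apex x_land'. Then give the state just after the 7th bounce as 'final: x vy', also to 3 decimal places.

Arc 1: start y=9.260, vy=23.210 → t=5.102, apex=36.717, x_land=45.968, impact vy=-26.840
  bounce: vy ← 0.48·26.840 = 12.883
Arc 2: start y=0.000, vy=12.883 → t=2.627, apex=8.460, x_land=69.634, impact vy=-12.883
  bounce: vy ← 0.48·12.883 = 6.184
Arc 3: start y=0.000, vy=6.184 → t=1.261, apex=1.949, x_land=80.993, impact vy=-6.184
  bounce: vy ← 0.48·6.184 = 2.968
Arc 4: start y=0.000, vy=2.968 → t=0.605, apex=0.449, x_land=86.445, impact vy=-2.968
  bounce: vy ← 0.48·2.968 = 1.425
Arc 5: start y=0.000, vy=1.425 → t=0.290, apex=0.103, x_land=89.063, impact vy=-1.425
  bounce: vy ← 0.48·1.425 = 0.684
Arc 6: start y=0.000, vy=0.684 → t=0.139, apex=0.024, x_land=90.319, impact vy=-0.684
  bounce: vy ← 0.48·0.684 = 0.328
Arc 7: start y=0.000, vy=0.328 → t=0.067, apex=0.005, x_land=90.922, impact vy=-0.328
  bounce: vy ← 0.48·0.328 = 0.158

1 5.102 36.717 45.968
2 2.627 8.460 69.634
3 1.261 1.949 80.993
4 0.605 0.449 86.445
5 0.290 0.103 89.063
6 0.139 0.024 90.319
7 0.067 0.005 90.922
final: 90.922 0.158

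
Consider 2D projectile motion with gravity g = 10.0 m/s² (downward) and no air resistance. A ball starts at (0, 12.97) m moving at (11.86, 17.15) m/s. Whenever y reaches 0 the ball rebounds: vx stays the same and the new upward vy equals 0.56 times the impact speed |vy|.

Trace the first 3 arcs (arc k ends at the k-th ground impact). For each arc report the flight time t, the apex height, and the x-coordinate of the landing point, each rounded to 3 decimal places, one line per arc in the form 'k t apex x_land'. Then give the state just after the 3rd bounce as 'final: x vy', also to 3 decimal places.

Arc 1: start y=12.970, vy=17.150 → t=4.068, apex=27.676, x_land=48.243, impact vy=-23.527
  bounce: vy ← 0.56·23.527 = 13.175
Arc 2: start y=0.000, vy=13.175 → t=2.635, apex=8.679, x_land=79.494, impact vy=-13.175
  bounce: vy ← 0.56·13.175 = 7.378
Arc 3: start y=0.000, vy=7.378 → t=1.476, apex=2.722, x_land=96.995, impact vy=-7.378
  bounce: vy ← 0.56·7.378 = 4.132

1 4.068 27.676 48.243
2 2.635 8.679 79.494
3 1.476 2.722 96.995
final: 96.995 4.132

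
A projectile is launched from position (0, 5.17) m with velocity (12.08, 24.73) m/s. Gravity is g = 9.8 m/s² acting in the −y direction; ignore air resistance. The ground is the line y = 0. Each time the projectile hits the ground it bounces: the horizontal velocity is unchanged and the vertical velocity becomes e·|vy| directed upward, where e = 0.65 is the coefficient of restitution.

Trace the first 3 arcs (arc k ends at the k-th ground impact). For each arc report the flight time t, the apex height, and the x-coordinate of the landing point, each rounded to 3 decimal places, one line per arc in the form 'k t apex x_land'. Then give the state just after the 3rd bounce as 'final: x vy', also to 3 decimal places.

1 5.248 36.373 63.396
2 3.542 15.367 106.182
3 2.302 6.493 133.992
final: 133.992 7.333

Arc 1: start y=5.170, vy=24.730 → t=5.248, apex=36.373, x_land=63.396, impact vy=-26.700
  bounce: vy ← 0.65·26.700 = 17.355
Arc 2: start y=0.000, vy=17.355 → t=3.542, apex=15.367, x_land=106.182, impact vy=-17.355
  bounce: vy ← 0.65·17.355 = 11.281
Arc 3: start y=0.000, vy=11.281 → t=2.302, apex=6.493, x_land=133.992, impact vy=-11.281
  bounce: vy ← 0.65·11.281 = 7.333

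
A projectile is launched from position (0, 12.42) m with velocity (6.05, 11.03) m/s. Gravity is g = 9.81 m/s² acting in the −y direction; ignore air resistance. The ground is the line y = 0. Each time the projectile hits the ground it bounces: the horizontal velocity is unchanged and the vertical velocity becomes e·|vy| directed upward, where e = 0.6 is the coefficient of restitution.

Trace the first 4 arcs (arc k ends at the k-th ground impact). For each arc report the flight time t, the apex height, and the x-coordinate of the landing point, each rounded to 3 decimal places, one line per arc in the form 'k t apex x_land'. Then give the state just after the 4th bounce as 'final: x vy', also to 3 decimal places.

Arc 1: start y=12.420, vy=11.030 → t=3.073, apex=18.621, x_land=18.590, impact vy=-19.114
  bounce: vy ← 0.6·19.114 = 11.468
Arc 2: start y=0.000, vy=11.468 → t=2.338, apex=6.704, x_land=32.736, impact vy=-11.468
  bounce: vy ← 0.6·11.468 = 6.881
Arc 3: start y=0.000, vy=6.881 → t=1.403, apex=2.413, x_land=41.223, impact vy=-6.881
  bounce: vy ← 0.6·6.881 = 4.129
Arc 4: start y=0.000, vy=4.129 → t=0.842, apex=0.869, x_land=46.315, impact vy=-4.129
  bounce: vy ← 0.6·4.129 = 2.477

1 3.073 18.621 18.590
2 2.338 6.704 32.736
3 1.403 2.413 41.223
4 0.842 0.869 46.315
final: 46.315 2.477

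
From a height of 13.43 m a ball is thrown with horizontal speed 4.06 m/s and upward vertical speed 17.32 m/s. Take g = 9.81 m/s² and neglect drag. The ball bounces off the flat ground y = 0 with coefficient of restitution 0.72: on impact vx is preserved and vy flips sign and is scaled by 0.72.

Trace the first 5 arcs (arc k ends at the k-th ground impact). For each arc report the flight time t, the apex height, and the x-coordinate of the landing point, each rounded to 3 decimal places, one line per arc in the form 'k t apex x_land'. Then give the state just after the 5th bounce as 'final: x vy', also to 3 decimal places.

1 4.185 28.720 16.992
2 3.484 14.888 31.139
3 2.509 7.718 41.325
4 1.806 4.001 48.658
5 1.301 2.074 53.939
final: 53.939 4.593

Arc 1: start y=13.430, vy=17.320 → t=4.185, apex=28.720, x_land=16.992, impact vy=-23.738
  bounce: vy ← 0.72·23.738 = 17.091
Arc 2: start y=0.000, vy=17.091 → t=3.484, apex=14.888, x_land=31.139, impact vy=-17.091
  bounce: vy ← 0.72·17.091 = 12.306
Arc 3: start y=0.000, vy=12.306 → t=2.509, apex=7.718, x_land=41.325, impact vy=-12.306
  bounce: vy ← 0.72·12.306 = 8.860
Arc 4: start y=0.000, vy=8.860 → t=1.806, apex=4.001, x_land=48.658, impact vy=-8.860
  bounce: vy ← 0.72·8.860 = 6.379
Arc 5: start y=0.000, vy=6.379 → t=1.301, apex=2.074, x_land=53.939, impact vy=-6.379
  bounce: vy ← 0.72·6.379 = 4.593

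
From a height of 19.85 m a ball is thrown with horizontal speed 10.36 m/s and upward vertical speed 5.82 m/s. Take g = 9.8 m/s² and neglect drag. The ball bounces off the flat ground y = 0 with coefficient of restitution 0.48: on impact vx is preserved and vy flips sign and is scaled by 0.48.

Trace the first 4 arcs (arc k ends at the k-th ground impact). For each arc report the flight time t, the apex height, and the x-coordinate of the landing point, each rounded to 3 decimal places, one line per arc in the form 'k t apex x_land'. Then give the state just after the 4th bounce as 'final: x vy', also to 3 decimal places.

Arc 1: start y=19.850, vy=5.820 → t=2.692, apex=21.578, x_land=27.893, impact vy=-20.565
  bounce: vy ← 0.48·20.565 = 9.871
Arc 2: start y=0.000, vy=9.871 → t=2.015, apex=4.972, x_land=48.764, impact vy=-9.871
  bounce: vy ← 0.48·9.871 = 4.738
Arc 3: start y=0.000, vy=4.738 → t=0.967, apex=1.145, x_land=58.782, impact vy=-4.738
  bounce: vy ← 0.48·4.738 = 2.274
Arc 4: start y=0.000, vy=2.274 → t=0.464, apex=0.264, x_land=63.591, impact vy=-2.274
  bounce: vy ← 0.48·2.274 = 1.092

1 2.692 21.578 27.893
2 2.015 4.972 48.764
3 0.967 1.145 58.782
4 0.464 0.264 63.591
final: 63.591 1.092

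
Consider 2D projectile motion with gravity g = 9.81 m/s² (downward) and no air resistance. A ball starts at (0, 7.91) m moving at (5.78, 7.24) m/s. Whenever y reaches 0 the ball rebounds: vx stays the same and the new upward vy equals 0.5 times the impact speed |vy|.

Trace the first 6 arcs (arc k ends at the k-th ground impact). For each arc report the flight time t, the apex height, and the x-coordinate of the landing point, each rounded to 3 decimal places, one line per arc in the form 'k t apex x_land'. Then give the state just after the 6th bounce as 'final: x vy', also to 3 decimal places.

Arc 1: start y=7.910, vy=7.240 → t=2.207, apex=10.582, x_land=12.755, impact vy=-14.409
  bounce: vy ← 0.5·14.409 = 7.204
Arc 2: start y=0.000, vy=7.204 → t=1.469, apex=2.645, x_land=21.245, impact vy=-7.204
  bounce: vy ← 0.5·7.204 = 3.602
Arc 3: start y=0.000, vy=3.602 → t=0.734, apex=0.661, x_land=25.490, impact vy=-3.602
  bounce: vy ← 0.5·3.602 = 1.801
Arc 4: start y=0.000, vy=1.801 → t=0.367, apex=0.165, x_land=27.612, impact vy=-1.801
  bounce: vy ← 0.5·1.801 = 0.901
Arc 5: start y=0.000, vy=0.901 → t=0.184, apex=0.041, x_land=28.673, impact vy=-0.901
  bounce: vy ← 0.5·0.901 = 0.450
Arc 6: start y=0.000, vy=0.450 → t=0.092, apex=0.010, x_land=29.204, impact vy=-0.450
  bounce: vy ← 0.5·0.450 = 0.225

1 2.207 10.582 12.755
2 1.469 2.645 21.245
3 0.734 0.661 25.490
4 0.367 0.165 27.612
5 0.184 0.041 28.673
6 0.092 0.010 29.204
final: 29.204 0.225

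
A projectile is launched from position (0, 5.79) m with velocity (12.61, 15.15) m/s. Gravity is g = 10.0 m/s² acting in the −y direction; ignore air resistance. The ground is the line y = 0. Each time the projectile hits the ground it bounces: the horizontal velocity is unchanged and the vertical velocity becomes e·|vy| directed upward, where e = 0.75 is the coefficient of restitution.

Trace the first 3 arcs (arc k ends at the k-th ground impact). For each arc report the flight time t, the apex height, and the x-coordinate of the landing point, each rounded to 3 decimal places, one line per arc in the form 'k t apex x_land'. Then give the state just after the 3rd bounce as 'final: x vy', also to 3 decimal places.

1 3.373 17.266 42.537
2 2.787 9.712 77.687
3 2.091 5.463 104.049
final: 104.049 7.840

Arc 1: start y=5.790, vy=15.150 → t=3.373, apex=17.266, x_land=42.537, impact vy=-18.583
  bounce: vy ← 0.75·18.583 = 13.937
Arc 2: start y=0.000, vy=13.937 → t=2.787, apex=9.712, x_land=77.687, impact vy=-13.937
  bounce: vy ← 0.75·13.937 = 10.453
Arc 3: start y=0.000, vy=10.453 → t=2.091, apex=5.463, x_land=104.049, impact vy=-10.453
  bounce: vy ← 0.75·10.453 = 7.840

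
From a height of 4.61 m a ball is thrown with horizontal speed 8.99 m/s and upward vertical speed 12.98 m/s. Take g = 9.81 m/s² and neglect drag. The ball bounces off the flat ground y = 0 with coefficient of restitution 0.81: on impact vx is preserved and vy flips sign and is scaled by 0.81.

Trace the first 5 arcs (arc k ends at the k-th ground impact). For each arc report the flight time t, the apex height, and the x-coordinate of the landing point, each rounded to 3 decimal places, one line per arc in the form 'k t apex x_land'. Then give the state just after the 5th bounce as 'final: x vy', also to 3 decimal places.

1 2.963 13.197 26.641
2 2.657 8.659 50.530
3 2.152 5.681 69.880
4 1.743 3.727 85.554
5 1.412 2.445 98.249
final: 98.249 5.611

Arc 1: start y=4.610, vy=12.980 → t=2.963, apex=13.197, x_land=26.641, impact vy=-16.091
  bounce: vy ← 0.81·16.091 = 13.034
Arc 2: start y=0.000, vy=13.034 → t=2.657, apex=8.659, x_land=50.530, impact vy=-13.034
  bounce: vy ← 0.81·13.034 = 10.557
Arc 3: start y=0.000, vy=10.557 → t=2.152, apex=5.681, x_land=69.880, impact vy=-10.557
  bounce: vy ← 0.81·10.557 = 8.552
Arc 4: start y=0.000, vy=8.552 → t=1.743, apex=3.727, x_land=85.554, impact vy=-8.552
  bounce: vy ← 0.81·8.552 = 6.927
Arc 5: start y=0.000, vy=6.927 → t=1.412, apex=2.445, x_land=98.249, impact vy=-6.927
  bounce: vy ← 0.81·6.927 = 5.611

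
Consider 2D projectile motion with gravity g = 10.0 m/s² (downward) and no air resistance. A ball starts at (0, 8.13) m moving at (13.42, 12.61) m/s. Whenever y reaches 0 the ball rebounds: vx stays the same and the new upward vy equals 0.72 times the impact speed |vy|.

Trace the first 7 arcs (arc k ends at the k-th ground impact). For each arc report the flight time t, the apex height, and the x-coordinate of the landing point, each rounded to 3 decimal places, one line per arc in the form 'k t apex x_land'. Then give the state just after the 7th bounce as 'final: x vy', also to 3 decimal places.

1 3.054 16.081 40.989
2 2.582 8.336 75.646
3 1.859 4.321 100.598
4 1.339 2.240 118.564
5 0.964 1.161 131.499
6 0.694 0.602 140.813
7 0.500 0.312 147.518
final: 147.518 1.799

Arc 1: start y=8.130, vy=12.610 → t=3.054, apex=16.081, x_land=40.989, impact vy=-17.934
  bounce: vy ← 0.72·17.934 = 12.912
Arc 2: start y=0.000, vy=12.912 → t=2.582, apex=8.336, x_land=75.646, impact vy=-12.912
  bounce: vy ← 0.72·12.912 = 9.297
Arc 3: start y=0.000, vy=9.297 → t=1.859, apex=4.321, x_land=100.598, impact vy=-9.297
  bounce: vy ← 0.72·9.297 = 6.694
Arc 4: start y=0.000, vy=6.694 → t=1.339, apex=2.240, x_land=118.564, impact vy=-6.694
  bounce: vy ← 0.72·6.694 = 4.819
Arc 5: start y=0.000, vy=4.819 → t=0.964, apex=1.161, x_land=131.499, impact vy=-4.819
  bounce: vy ← 0.72·4.819 = 3.470
Arc 6: start y=0.000, vy=3.470 → t=0.694, apex=0.602, x_land=140.813, impact vy=-3.470
  bounce: vy ← 0.72·3.470 = 2.498
Arc 7: start y=0.000, vy=2.498 → t=0.500, apex=0.312, x_land=147.518, impact vy=-2.498
  bounce: vy ← 0.72·2.498 = 1.799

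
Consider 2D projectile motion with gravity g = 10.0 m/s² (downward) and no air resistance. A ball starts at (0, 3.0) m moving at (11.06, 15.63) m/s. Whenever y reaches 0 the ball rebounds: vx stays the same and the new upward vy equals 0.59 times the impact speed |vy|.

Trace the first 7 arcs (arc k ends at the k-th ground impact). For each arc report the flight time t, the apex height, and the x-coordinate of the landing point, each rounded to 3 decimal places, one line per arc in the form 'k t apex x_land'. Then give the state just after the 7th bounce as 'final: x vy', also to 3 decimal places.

Arc 1: start y=3.000, vy=15.630 → t=3.307, apex=15.215, x_land=36.580, impact vy=-17.444
  bounce: vy ← 0.59·17.444 = 10.292
Arc 2: start y=0.000, vy=10.292 → t=2.058, apex=5.296, x_land=59.346, impact vy=-10.292
  bounce: vy ← 0.59·10.292 = 6.072
Arc 3: start y=0.000, vy=6.072 → t=1.214, apex=1.844, x_land=72.778, impact vy=-6.072
  bounce: vy ← 0.59·6.072 = 3.583
Arc 4: start y=0.000, vy=3.583 → t=0.717, apex=0.642, x_land=80.703, impact vy=-3.583
  bounce: vy ← 0.59·3.583 = 2.114
Arc 5: start y=0.000, vy=2.114 → t=0.423, apex=0.223, x_land=85.378, impact vy=-2.114
  bounce: vy ← 0.59·2.114 = 1.247
Arc 6: start y=0.000, vy=1.247 → t=0.249, apex=0.078, x_land=88.137, impact vy=-1.247
  bounce: vy ← 0.59·1.247 = 0.736
Arc 7: start y=0.000, vy=0.736 → t=0.147, apex=0.027, x_land=89.765, impact vy=-0.736
  bounce: vy ← 0.59·0.736 = 0.434

1 3.307 15.215 36.580
2 2.058 5.296 59.346
3 1.214 1.844 72.778
4 0.717 0.642 80.703
5 0.423 0.223 85.378
6 0.249 0.078 88.137
7 0.147 0.027 89.765
final: 89.765 0.434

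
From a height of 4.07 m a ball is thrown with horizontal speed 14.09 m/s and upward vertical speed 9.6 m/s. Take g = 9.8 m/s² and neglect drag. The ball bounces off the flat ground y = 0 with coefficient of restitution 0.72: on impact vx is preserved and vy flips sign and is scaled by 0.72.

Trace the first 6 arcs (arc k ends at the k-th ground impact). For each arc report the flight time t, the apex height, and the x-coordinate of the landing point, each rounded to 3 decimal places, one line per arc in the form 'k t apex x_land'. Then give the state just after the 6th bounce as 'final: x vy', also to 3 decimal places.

1 2.318 8.772 32.655
2 1.927 4.547 59.802
3 1.387 2.357 79.348
4 0.999 1.222 93.421
5 0.719 0.634 103.554
6 0.518 0.328 110.849
final: 110.849 1.827

Arc 1: start y=4.070, vy=9.600 → t=2.318, apex=8.772, x_land=32.655, impact vy=-13.112
  bounce: vy ← 0.72·13.112 = 9.441
Arc 2: start y=0.000, vy=9.441 → t=1.927, apex=4.547, x_land=59.802, impact vy=-9.441
  bounce: vy ← 0.72·9.441 = 6.797
Arc 3: start y=0.000, vy=6.797 → t=1.387, apex=2.357, x_land=79.348, impact vy=-6.797
  bounce: vy ← 0.72·6.797 = 4.894
Arc 4: start y=0.000, vy=4.894 → t=0.999, apex=1.222, x_land=93.421, impact vy=-4.894
  bounce: vy ← 0.72·4.894 = 3.524
Arc 5: start y=0.000, vy=3.524 → t=0.719, apex=0.634, x_land=103.554, impact vy=-3.524
  bounce: vy ← 0.72·3.524 = 2.537
Arc 6: start y=0.000, vy=2.537 → t=0.518, apex=0.328, x_land=110.849, impact vy=-2.537
  bounce: vy ← 0.72·2.537 = 1.827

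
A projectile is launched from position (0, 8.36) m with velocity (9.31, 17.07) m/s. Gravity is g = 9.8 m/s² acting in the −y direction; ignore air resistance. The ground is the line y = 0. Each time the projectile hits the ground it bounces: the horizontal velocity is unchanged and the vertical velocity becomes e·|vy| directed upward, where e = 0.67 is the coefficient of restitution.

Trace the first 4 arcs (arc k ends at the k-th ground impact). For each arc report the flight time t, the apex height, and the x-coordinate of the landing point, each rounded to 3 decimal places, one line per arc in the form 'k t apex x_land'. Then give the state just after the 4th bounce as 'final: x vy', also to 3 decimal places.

1 3.919 23.227 36.486
2 2.917 10.426 63.647
3 1.955 4.680 81.845
4 1.310 2.101 94.038
final: 94.038 4.300

Arc 1: start y=8.360, vy=17.070 → t=3.919, apex=23.227, x_land=36.486, impact vy=-21.336
  bounce: vy ← 0.67·21.336 = 14.295
Arc 2: start y=0.000, vy=14.295 → t=2.917, apex=10.426, x_land=63.647, impact vy=-14.295
  bounce: vy ← 0.67·14.295 = 9.578
Arc 3: start y=0.000, vy=9.578 → t=1.955, apex=4.680, x_land=81.845, impact vy=-9.578
  bounce: vy ← 0.67·9.578 = 6.417
Arc 4: start y=0.000, vy=6.417 → t=1.310, apex=2.101, x_land=94.038, impact vy=-6.417
  bounce: vy ← 0.67·6.417 = 4.300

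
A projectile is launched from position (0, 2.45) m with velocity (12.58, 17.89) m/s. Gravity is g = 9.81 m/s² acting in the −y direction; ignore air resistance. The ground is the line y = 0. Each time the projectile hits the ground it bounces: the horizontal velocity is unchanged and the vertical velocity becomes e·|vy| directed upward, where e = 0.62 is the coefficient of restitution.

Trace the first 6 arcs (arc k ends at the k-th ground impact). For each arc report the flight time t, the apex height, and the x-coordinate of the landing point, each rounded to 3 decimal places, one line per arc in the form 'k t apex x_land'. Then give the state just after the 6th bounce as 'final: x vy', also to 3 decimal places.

1 3.779 18.763 47.546
2 2.425 7.212 78.055
3 1.504 2.772 96.970
4 0.932 1.066 108.698
5 0.578 0.410 115.969
6 0.358 0.157 120.477
final: 120.477 1.090

Arc 1: start y=2.450, vy=17.890 → t=3.779, apex=18.763, x_land=47.546, impact vy=-19.186
  bounce: vy ← 0.62·19.186 = 11.896
Arc 2: start y=0.000, vy=11.896 → t=2.425, apex=7.212, x_land=78.055, impact vy=-11.896
  bounce: vy ← 0.62·11.896 = 7.375
Arc 3: start y=0.000, vy=7.375 → t=1.504, apex=2.772, x_land=96.970, impact vy=-7.375
  bounce: vy ← 0.62·7.375 = 4.573
Arc 4: start y=0.000, vy=4.573 → t=0.932, apex=1.066, x_land=108.698, impact vy=-4.573
  bounce: vy ← 0.62·4.573 = 2.835
Arc 5: start y=0.000, vy=2.835 → t=0.578, apex=0.410, x_land=115.969, impact vy=-2.835
  bounce: vy ← 0.62·2.835 = 1.758
Arc 6: start y=0.000, vy=1.758 → t=0.358, apex=0.157, x_land=120.477, impact vy=-1.758
  bounce: vy ← 0.62·1.758 = 1.090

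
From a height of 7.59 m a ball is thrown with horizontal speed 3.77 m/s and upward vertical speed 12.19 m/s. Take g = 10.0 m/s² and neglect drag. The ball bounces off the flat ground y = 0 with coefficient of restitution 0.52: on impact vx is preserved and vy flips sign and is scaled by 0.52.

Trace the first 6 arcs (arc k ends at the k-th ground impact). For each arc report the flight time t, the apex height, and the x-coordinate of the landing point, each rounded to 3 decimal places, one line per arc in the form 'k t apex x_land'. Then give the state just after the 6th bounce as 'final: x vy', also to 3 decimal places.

1 2.952 15.020 11.130
2 1.803 4.061 17.925
3 0.937 1.098 21.459
4 0.487 0.297 23.296
5 0.253 0.080 24.252
6 0.132 0.022 24.749
final: 24.749 0.343

Arc 1: start y=7.590, vy=12.190 → t=2.952, apex=15.020, x_land=11.130, impact vy=-17.332
  bounce: vy ← 0.52·17.332 = 9.013
Arc 2: start y=0.000, vy=9.013 → t=1.803, apex=4.061, x_land=17.925, impact vy=-9.013
  bounce: vy ← 0.52·9.013 = 4.687
Arc 3: start y=0.000, vy=4.687 → t=0.937, apex=1.098, x_land=21.459, impact vy=-4.687
  bounce: vy ← 0.52·4.687 = 2.437
Arc 4: start y=0.000, vy=2.437 → t=0.487, apex=0.297, x_land=23.296, impact vy=-2.437
  bounce: vy ← 0.52·2.437 = 1.267
Arc 5: start y=0.000, vy=1.267 → t=0.253, apex=0.080, x_land=24.252, impact vy=-1.267
  bounce: vy ← 0.52·1.267 = 0.659
Arc 6: start y=0.000, vy=0.659 → t=0.132, apex=0.022, x_land=24.749, impact vy=-0.659
  bounce: vy ← 0.52·0.659 = 0.343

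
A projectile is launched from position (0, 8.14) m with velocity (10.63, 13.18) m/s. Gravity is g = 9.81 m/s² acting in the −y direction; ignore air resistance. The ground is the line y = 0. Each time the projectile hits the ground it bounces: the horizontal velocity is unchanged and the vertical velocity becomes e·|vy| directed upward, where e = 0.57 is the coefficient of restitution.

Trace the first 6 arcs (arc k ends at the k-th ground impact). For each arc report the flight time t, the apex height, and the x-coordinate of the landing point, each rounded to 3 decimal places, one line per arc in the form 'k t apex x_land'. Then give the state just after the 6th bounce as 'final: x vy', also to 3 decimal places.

Arc 1: start y=8.140, vy=13.180 → t=3.205, apex=16.994, x_land=34.068, impact vy=-18.260
  bounce: vy ← 0.57·18.260 = 10.408
Arc 2: start y=0.000, vy=10.408 → t=2.122, apex=5.521, x_land=56.624, impact vy=-10.408
  bounce: vy ← 0.57·10.408 = 5.933
Arc 3: start y=0.000, vy=5.933 → t=1.210, apex=1.794, x_land=69.481, impact vy=-5.933
  bounce: vy ← 0.57·5.933 = 3.382
Arc 4: start y=0.000, vy=3.382 → t=0.689, apex=0.583, x_land=76.809, impact vy=-3.382
  bounce: vy ← 0.57·3.382 = 1.928
Arc 5: start y=0.000, vy=1.928 → t=0.393, apex=0.189, x_land=80.987, impact vy=-1.928
  bounce: vy ← 0.57·1.928 = 1.099
Arc 6: start y=0.000, vy=1.099 → t=0.224, apex=0.062, x_land=83.368, impact vy=-1.099
  bounce: vy ← 0.57·1.099 = 0.626

1 3.205 16.994 34.068
2 2.122 5.521 56.624
3 1.210 1.794 69.481
4 0.689 0.583 76.809
5 0.393 0.189 80.987
6 0.224 0.062 83.368
final: 83.368 0.626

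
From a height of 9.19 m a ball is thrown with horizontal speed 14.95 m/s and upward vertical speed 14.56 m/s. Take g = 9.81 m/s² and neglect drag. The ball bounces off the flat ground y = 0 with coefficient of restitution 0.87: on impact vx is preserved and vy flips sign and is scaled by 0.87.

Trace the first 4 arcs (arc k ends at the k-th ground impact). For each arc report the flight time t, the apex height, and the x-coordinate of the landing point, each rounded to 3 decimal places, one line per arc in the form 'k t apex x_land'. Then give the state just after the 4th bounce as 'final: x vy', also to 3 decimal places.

Arc 1: start y=9.190, vy=14.560 → t=3.503, apex=19.995, x_land=52.373, impact vy=-19.807
  bounce: vy ← 0.87·19.807 = 17.232
Arc 2: start y=0.000, vy=17.232 → t=3.513, apex=15.134, x_land=104.894, impact vy=-17.232
  bounce: vy ← 0.87·17.232 = 14.992
Arc 3: start y=0.000, vy=14.992 → t=3.056, apex=11.455, x_land=150.587, impact vy=-14.992
  bounce: vy ← 0.87·14.992 = 13.043
Arc 4: start y=0.000, vy=13.043 → t=2.659, apex=8.670, x_land=190.340, impact vy=-13.043
  bounce: vy ← 0.87·13.043 = 11.347

1 3.503 19.995 52.373
2 3.513 15.134 104.894
3 3.056 11.455 150.587
4 2.659 8.670 190.340
final: 190.340 11.347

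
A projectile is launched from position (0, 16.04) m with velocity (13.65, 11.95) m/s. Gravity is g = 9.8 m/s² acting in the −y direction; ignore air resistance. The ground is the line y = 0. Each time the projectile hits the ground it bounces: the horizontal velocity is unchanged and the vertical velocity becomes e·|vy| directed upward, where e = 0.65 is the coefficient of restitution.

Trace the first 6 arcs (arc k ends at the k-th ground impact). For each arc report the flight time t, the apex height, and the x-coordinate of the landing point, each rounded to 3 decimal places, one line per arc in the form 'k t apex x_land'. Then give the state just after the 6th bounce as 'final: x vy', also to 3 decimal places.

1 3.401 23.326 46.427
2 2.836 9.855 85.143
3 1.844 4.164 110.309
4 1.198 1.759 126.667
5 0.779 0.743 137.299
6 0.506 0.314 144.210
final: 144.210 1.613

Arc 1: start y=16.040, vy=11.950 → t=3.401, apex=23.326, x_land=46.427, impact vy=-21.382
  bounce: vy ← 0.65·21.382 = 13.898
Arc 2: start y=0.000, vy=13.898 → t=2.836, apex=9.855, x_land=85.143, impact vy=-13.898
  bounce: vy ← 0.65·13.898 = 9.034
Arc 3: start y=0.000, vy=9.034 → t=1.844, apex=4.164, x_land=110.309, impact vy=-9.034
  bounce: vy ← 0.65·9.034 = 5.872
Arc 4: start y=0.000, vy=5.872 → t=1.198, apex=1.759, x_land=126.667, impact vy=-5.872
  bounce: vy ← 0.65·5.872 = 3.817
Arc 5: start y=0.000, vy=3.817 → t=0.779, apex=0.743, x_land=137.299, impact vy=-3.817
  bounce: vy ← 0.65·3.817 = 2.481
Arc 6: start y=0.000, vy=2.481 → t=0.506, apex=0.314, x_land=144.210, impact vy=-2.481
  bounce: vy ← 0.65·2.481 = 1.613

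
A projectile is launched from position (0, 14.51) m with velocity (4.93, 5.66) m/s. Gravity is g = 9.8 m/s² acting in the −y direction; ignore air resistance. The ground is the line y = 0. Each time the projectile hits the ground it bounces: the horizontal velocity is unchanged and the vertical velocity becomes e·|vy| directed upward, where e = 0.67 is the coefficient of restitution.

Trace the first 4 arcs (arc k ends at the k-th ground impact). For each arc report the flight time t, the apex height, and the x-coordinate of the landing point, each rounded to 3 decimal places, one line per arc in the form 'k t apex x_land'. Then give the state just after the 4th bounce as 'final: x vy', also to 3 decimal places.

1 2.393 16.144 11.796
2 2.432 7.247 23.787
3 1.630 3.253 31.821
4 1.092 1.460 37.204
final: 37.204 3.585

Arc 1: start y=14.510, vy=5.660 → t=2.393, apex=16.144, x_land=11.796, impact vy=-17.789
  bounce: vy ← 0.67·17.789 = 11.918
Arc 2: start y=0.000, vy=11.918 → t=2.432, apex=7.247, x_land=23.787, impact vy=-11.918
  bounce: vy ← 0.67·11.918 = 7.985
Arc 3: start y=0.000, vy=7.985 → t=1.630, apex=3.253, x_land=31.821, impact vy=-7.985
  bounce: vy ← 0.67·7.985 = 5.350
Arc 4: start y=0.000, vy=5.350 → t=1.092, apex=1.460, x_land=37.204, impact vy=-5.350
  bounce: vy ← 0.67·5.350 = 3.585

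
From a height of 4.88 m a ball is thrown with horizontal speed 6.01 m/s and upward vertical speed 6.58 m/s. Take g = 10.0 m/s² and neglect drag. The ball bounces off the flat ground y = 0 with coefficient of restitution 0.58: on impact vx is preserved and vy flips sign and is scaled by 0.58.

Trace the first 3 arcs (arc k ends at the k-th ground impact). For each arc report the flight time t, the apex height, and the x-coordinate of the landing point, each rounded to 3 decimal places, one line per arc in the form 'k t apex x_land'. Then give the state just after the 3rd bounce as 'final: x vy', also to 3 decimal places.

1 1.845 7.045 11.088
2 1.377 2.370 19.364
3 0.799 0.797 24.163
final: 24.163 2.316

Arc 1: start y=4.880, vy=6.580 → t=1.845, apex=7.045, x_land=11.088, impact vy=-11.870
  bounce: vy ← 0.58·11.870 = 6.885
Arc 2: start y=0.000, vy=6.885 → t=1.377, apex=2.370, x_land=19.364, impact vy=-6.885
  bounce: vy ← 0.58·6.885 = 3.993
Arc 3: start y=0.000, vy=3.993 → t=0.799, apex=0.797, x_land=24.163, impact vy=-3.993
  bounce: vy ← 0.58·3.993 = 2.316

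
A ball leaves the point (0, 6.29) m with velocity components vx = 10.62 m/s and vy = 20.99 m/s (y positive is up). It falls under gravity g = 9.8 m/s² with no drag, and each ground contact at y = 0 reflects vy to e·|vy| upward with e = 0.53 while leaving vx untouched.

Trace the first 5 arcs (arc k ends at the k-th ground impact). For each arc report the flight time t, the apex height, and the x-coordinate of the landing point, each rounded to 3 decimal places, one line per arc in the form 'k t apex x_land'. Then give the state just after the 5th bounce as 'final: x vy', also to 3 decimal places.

1 4.565 28.769 48.479
2 2.568 8.081 75.756
3 1.361 2.270 90.212
4 0.721 0.638 97.874
5 0.382 0.179 101.935
final: 101.935 0.993

Arc 1: start y=6.290, vy=20.990 → t=4.565, apex=28.769, x_land=48.479, impact vy=-23.746
  bounce: vy ← 0.53·23.746 = 12.585
Arc 2: start y=0.000, vy=12.585 → t=2.568, apex=8.081, x_land=75.756, impact vy=-12.585
  bounce: vy ← 0.53·12.585 = 6.670
Arc 3: start y=0.000, vy=6.670 → t=1.361, apex=2.270, x_land=90.212, impact vy=-6.670
  bounce: vy ← 0.53·6.670 = 3.535
Arc 4: start y=0.000, vy=3.535 → t=0.721, apex=0.638, x_land=97.874, impact vy=-3.535
  bounce: vy ← 0.53·3.535 = 1.874
Arc 5: start y=0.000, vy=1.874 → t=0.382, apex=0.179, x_land=101.935, impact vy=-1.874
  bounce: vy ← 0.53·1.874 = 0.993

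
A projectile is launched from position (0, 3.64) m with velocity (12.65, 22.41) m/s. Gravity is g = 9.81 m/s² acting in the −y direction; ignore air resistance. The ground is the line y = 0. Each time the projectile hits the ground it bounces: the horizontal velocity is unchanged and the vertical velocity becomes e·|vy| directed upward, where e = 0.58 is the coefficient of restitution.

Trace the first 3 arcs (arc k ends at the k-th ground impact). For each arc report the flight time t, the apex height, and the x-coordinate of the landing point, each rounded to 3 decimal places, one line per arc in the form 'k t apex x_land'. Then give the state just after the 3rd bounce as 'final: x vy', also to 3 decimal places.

Arc 1: start y=3.640, vy=22.410 → t=4.726, apex=29.237, x_land=59.782, impact vy=-23.950
  bounce: vy ← 0.58·23.950 = 13.891
Arc 2: start y=0.000, vy=13.891 → t=2.832, apex=9.835, x_land=95.607, impact vy=-13.891
  bounce: vy ← 0.58·13.891 = 8.057
Arc 3: start y=0.000, vy=8.057 → t=1.643, apex=3.309, x_land=116.386, impact vy=-8.057
  bounce: vy ← 0.58·8.057 = 4.673

1 4.726 29.237 59.782
2 2.832 9.835 95.607
3 1.643 3.309 116.386
final: 116.386 4.673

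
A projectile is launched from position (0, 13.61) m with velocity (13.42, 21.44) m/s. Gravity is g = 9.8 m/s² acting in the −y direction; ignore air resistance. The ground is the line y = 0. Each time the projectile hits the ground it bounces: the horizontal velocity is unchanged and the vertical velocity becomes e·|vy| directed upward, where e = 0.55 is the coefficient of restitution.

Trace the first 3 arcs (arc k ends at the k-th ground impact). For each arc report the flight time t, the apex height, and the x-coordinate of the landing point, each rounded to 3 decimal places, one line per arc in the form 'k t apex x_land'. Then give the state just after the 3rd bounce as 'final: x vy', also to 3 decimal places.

1 4.938 37.063 66.268
2 3.025 11.211 106.867
3 1.664 3.391 129.196
final: 129.196 4.484

Arc 1: start y=13.610, vy=21.440 → t=4.938, apex=37.063, x_land=66.268, impact vy=-26.952
  bounce: vy ← 0.55·26.952 = 14.824
Arc 2: start y=0.000, vy=14.824 → t=3.025, apex=11.211, x_land=106.867, impact vy=-14.824
  bounce: vy ← 0.55·14.824 = 8.153
Arc 3: start y=0.000, vy=8.153 → t=1.664, apex=3.391, x_land=129.196, impact vy=-8.153
  bounce: vy ← 0.55·8.153 = 4.484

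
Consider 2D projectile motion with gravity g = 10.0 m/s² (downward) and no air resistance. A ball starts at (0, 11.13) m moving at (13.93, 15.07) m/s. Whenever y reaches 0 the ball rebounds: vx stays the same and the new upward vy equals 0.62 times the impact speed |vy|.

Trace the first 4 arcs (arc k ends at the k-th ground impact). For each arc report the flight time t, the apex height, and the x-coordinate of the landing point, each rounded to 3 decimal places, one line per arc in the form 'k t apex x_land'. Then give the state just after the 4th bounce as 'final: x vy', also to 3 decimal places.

1 3.628 22.485 50.533
2 2.630 8.643 87.163
3 1.630 3.322 109.873
4 1.011 1.277 123.954
final: 123.954 3.134

Arc 1: start y=11.130, vy=15.070 → t=3.628, apex=22.485, x_land=50.533, impact vy=-21.206
  bounce: vy ← 0.62·21.206 = 13.148
Arc 2: start y=0.000, vy=13.148 → t=2.630, apex=8.643, x_land=87.163, impact vy=-13.148
  bounce: vy ← 0.62·13.148 = 8.152
Arc 3: start y=0.000, vy=8.152 → t=1.630, apex=3.322, x_land=109.873, impact vy=-8.152
  bounce: vy ← 0.62·8.152 = 5.054
Arc 4: start y=0.000, vy=5.054 → t=1.011, apex=1.277, x_land=123.954, impact vy=-5.054
  bounce: vy ← 0.62·5.054 = 3.134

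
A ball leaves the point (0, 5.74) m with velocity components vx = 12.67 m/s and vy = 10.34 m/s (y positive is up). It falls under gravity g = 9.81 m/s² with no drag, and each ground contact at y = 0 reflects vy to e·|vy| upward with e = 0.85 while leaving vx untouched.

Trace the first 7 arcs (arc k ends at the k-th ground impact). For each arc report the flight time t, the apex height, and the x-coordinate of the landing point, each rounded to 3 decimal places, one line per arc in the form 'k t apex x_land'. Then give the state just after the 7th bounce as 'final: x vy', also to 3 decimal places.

1 2.564 11.189 32.491
2 2.568 8.084 65.023
3 2.182 5.841 92.675
4 1.855 4.220 116.179
5 1.577 3.049 136.157
6 1.340 2.203 153.139
7 1.139 1.592 167.574
final: 167.574 4.750

Arc 1: start y=5.740, vy=10.340 → t=2.564, apex=11.189, x_land=32.491, impact vy=-14.817
  bounce: vy ← 0.85·14.817 = 12.594
Arc 2: start y=0.000, vy=12.594 → t=2.568, apex=8.084, x_land=65.023, impact vy=-12.594
  bounce: vy ← 0.85·12.594 = 10.705
Arc 3: start y=0.000, vy=10.705 → t=2.182, apex=5.841, x_land=92.675, impact vy=-10.705
  bounce: vy ← 0.85·10.705 = 9.099
Arc 4: start y=0.000, vy=9.099 → t=1.855, apex=4.220, x_land=116.179, impact vy=-9.099
  bounce: vy ← 0.85·9.099 = 7.734
Arc 5: start y=0.000, vy=7.734 → t=1.577, apex=3.049, x_land=136.157, impact vy=-7.734
  bounce: vy ← 0.85·7.734 = 6.574
Arc 6: start y=0.000, vy=6.574 → t=1.340, apex=2.203, x_land=153.139, impact vy=-6.574
  bounce: vy ← 0.85·6.574 = 5.588
Arc 7: start y=0.000, vy=5.588 → t=1.139, apex=1.592, x_land=167.574, impact vy=-5.588
  bounce: vy ← 0.85·5.588 = 4.750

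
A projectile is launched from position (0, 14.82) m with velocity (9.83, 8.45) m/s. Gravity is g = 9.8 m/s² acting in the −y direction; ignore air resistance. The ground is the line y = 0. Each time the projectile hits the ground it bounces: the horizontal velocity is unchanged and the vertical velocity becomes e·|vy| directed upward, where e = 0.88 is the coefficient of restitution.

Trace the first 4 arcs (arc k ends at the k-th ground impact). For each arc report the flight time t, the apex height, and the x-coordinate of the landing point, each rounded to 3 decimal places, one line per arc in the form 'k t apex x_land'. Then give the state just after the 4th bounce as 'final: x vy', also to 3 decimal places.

1 2.803 18.463 27.557
2 3.416 14.298 61.140
3 3.006 11.072 90.693
4 2.646 8.574 116.700
final: 116.700 11.408

Arc 1: start y=14.820, vy=8.450 → t=2.803, apex=18.463, x_land=27.557, impact vy=-19.023
  bounce: vy ← 0.88·19.023 = 16.740
Arc 2: start y=0.000, vy=16.740 → t=3.416, apex=14.298, x_land=61.140, impact vy=-16.740
  bounce: vy ← 0.88·16.740 = 14.731
Arc 3: start y=0.000, vy=14.731 → t=3.006, apex=11.072, x_land=90.693, impact vy=-14.731
  bounce: vy ← 0.88·14.731 = 12.964
Arc 4: start y=0.000, vy=12.964 → t=2.646, apex=8.574, x_land=116.700, impact vy=-12.964
  bounce: vy ← 0.88·12.964 = 11.408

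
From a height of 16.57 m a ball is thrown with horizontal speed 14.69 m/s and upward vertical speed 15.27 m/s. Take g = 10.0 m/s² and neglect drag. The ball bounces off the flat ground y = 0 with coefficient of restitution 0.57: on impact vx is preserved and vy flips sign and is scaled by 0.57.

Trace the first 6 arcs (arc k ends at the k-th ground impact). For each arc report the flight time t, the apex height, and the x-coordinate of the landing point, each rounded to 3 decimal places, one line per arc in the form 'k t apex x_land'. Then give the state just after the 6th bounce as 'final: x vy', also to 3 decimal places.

Arc 1: start y=16.570, vy=15.270 → t=3.903, apex=28.229, x_land=57.336, impact vy=-23.761
  bounce: vy ← 0.57·23.761 = 13.544
Arc 2: start y=0.000, vy=13.544 → t=2.709, apex=9.171, x_land=97.127, impact vy=-13.544
  bounce: vy ← 0.57·13.544 = 7.720
Arc 3: start y=0.000, vy=7.720 → t=1.544, apex=2.980, x_land=119.808, impact vy=-7.720
  bounce: vy ← 0.57·7.720 = 4.400
Arc 4: start y=0.000, vy=4.400 → t=0.880, apex=0.968, x_land=132.736, impact vy=-4.400
  bounce: vy ← 0.57·4.400 = 2.508
Arc 5: start y=0.000, vy=2.508 → t=0.502, apex=0.315, x_land=140.105, impact vy=-2.508
  bounce: vy ← 0.57·2.508 = 1.430
Arc 6: start y=0.000, vy=1.430 → t=0.286, apex=0.102, x_land=144.306, impact vy=-1.430
  bounce: vy ← 0.57·1.430 = 0.815

1 3.903 28.229 57.336
2 2.709 9.171 97.127
3 1.544 2.980 119.808
4 0.880 0.968 132.736
5 0.502 0.315 140.105
6 0.286 0.102 144.306
final: 144.306 0.815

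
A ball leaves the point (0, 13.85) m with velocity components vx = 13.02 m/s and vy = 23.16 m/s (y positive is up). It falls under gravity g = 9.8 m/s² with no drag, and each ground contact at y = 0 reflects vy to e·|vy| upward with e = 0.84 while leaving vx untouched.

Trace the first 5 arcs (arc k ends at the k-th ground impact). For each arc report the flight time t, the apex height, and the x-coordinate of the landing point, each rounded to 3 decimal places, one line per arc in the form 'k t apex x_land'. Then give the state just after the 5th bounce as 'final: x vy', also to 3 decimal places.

1 5.264 41.217 68.531
2 4.872 29.082 131.971
3 4.093 20.521 185.260
4 3.438 14.479 230.022
5 2.888 10.217 267.623
final: 267.623 11.887

Arc 1: start y=13.850, vy=23.160 → t=5.264, apex=41.217, x_land=68.531, impact vy=-28.423
  bounce: vy ← 0.84·28.423 = 23.875
Arc 2: start y=0.000, vy=23.875 → t=4.872, apex=29.082, x_land=131.971, impact vy=-23.875
  bounce: vy ← 0.84·23.875 = 20.055
Arc 3: start y=0.000, vy=20.055 → t=4.093, apex=20.521, x_land=185.260, impact vy=-20.055
  bounce: vy ← 0.84·20.055 = 16.846
Arc 4: start y=0.000, vy=16.846 → t=3.438, apex=14.479, x_land=230.022, impact vy=-16.846
  bounce: vy ← 0.84·16.846 = 14.151
Arc 5: start y=0.000, vy=14.151 → t=2.888, apex=10.217, x_land=267.623, impact vy=-14.151
  bounce: vy ← 0.84·14.151 = 11.887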